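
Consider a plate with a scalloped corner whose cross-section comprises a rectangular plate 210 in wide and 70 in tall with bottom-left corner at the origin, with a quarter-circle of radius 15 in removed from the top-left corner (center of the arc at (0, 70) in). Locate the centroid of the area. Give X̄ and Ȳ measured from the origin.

X̄ = 106.20 in, Ȳ = 34.65 in

Part | A | x̄ᵢ | ȳᵢ | A·x̄ᵢ | A·ȳᵢ
plate | 14700.00 | 105.00 | 35.00 | 1543500.00 | 514500.00
removed quarter-circle | -176.71 | 6.37 | 63.63 | -1125.00 | -11245.02
Σ | 14523.29 |  |  | 1542375.00 | 503254.98
X̄ = 1542375.00 / 14523.29 = 106.20 in
Ȳ = 503254.98 / 14523.29 = 34.65 in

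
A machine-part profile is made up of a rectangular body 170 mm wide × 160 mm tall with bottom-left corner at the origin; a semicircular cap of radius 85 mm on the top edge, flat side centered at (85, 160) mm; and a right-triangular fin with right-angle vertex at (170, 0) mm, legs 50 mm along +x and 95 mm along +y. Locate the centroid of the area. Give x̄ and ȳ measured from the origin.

rectangular body: A = 170 × 160 = 27200.00, centroid at (85.00, 80.00).
semicircular top: A = ½π·85² = 11349.00, centroid at (85.00, 196.08).
triangular fin: A = ½·50·95 = 2375.00, centroid at (186.67, 31.67).
ΣA = 40924.00 mm², ΣAx̄ = 3719998.63 mm³, ΣAȳ = 4476465.55 mm³.
x̄ = 3719998.63/40924.00 = 90.90 mm; ȳ = 4476465.55/40924.00 = 109.38 mm.

x̄ = 90.90 mm, ȳ = 109.38 mm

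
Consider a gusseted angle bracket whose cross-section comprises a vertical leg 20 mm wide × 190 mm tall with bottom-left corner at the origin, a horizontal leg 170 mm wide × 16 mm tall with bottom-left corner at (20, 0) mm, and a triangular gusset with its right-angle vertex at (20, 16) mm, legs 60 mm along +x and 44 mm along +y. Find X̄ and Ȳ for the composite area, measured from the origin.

vertical leg: A = 20 × 190 = 3800.00, centroid at (10.00, 95.00).
horizontal leg: A = 170 × 16 = 2720.00, centroid at (105.00, 8.00).
gusset: A = ½·60·44 = 1320.00, centroid at (40.00, 30.67).
ΣA = 7840.00 mm², ΣAX̄ = 376400.00 mm³, ΣAȲ = 423240.00 mm³.
X̄ = 376400.00/7840.00 = 48.01 mm; Ȳ = 423240.00/7840.00 = 53.98 mm.

X̄ = 48.01 mm, Ȳ = 53.98 mm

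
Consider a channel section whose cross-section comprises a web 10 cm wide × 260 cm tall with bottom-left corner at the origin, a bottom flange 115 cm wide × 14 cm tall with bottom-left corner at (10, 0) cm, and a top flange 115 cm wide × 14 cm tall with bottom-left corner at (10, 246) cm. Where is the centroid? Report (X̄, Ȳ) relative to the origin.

X̄ = 39.58 cm, Ȳ = 130.00 cm

web: A = 10 × 260 = 2600.00, centroid at (5.00, 130.00).
bottom flange: A = 115 × 14 = 1610.00, centroid at (67.50, 7.00).
top flange: A = 115 × 14 = 1610.00, centroid at (67.50, 253.00).
ΣA = 5820.00 cm², ΣAX̄ = 230350.00 cm³, ΣAȲ = 756600.00 cm³.
X̄ = 230350.00/5820.00 = 39.58 cm; Ȳ = 756600.00/5820.00 = 130.00 cm.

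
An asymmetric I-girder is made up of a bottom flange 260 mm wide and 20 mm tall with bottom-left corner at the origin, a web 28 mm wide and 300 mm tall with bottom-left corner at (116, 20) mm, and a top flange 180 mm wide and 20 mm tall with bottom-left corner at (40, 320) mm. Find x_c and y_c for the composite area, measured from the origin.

bottom flange: A = 260 × 20 = 5200.00, centroid at (130.00, 10.00).
web: A = 28 × 300 = 8400.00, centroid at (130.00, 170.00).
top flange: A = 180 × 20 = 3600.00, centroid at (130.00, 330.00).
ΣA = 17200.00 mm²
ΣAx_c = (5200.00)(130.00) + (8400.00)(130.00) + (3600.00)(130.00) = 2236000.00 mm³
ΣAy_c = (5200.00)(10.00) + (8400.00)(170.00) + (3600.00)(330.00) = 2668000.00 mm³
x_c = 2236000.00 / 17200.00 = 130.00 mm
y_c = 2668000.00 / 17200.00 = 155.12 mm

x_c = 130.00 mm, y_c = 155.12 mm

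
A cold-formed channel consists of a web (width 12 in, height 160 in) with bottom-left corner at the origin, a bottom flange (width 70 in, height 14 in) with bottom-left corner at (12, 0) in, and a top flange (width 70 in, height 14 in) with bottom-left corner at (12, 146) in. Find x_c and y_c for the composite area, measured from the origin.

x_c = 26.71 in, y_c = 80.00 in

web: A = 12 × 160 = 1920.00, centroid at (6.00, 80.00).
bottom flange: A = 70 × 14 = 980.00, centroid at (47.00, 7.00).
top flange: A = 70 × 14 = 980.00, centroid at (47.00, 153.00).
ΣA = 3880.00 in²
ΣAx_c = (1920.00)(6.00) + (980.00)(47.00) + (980.00)(47.00) = 103640.00 in³
ΣAy_c = (1920.00)(80.00) + (980.00)(7.00) + (980.00)(153.00) = 310400.00 in³
x_c = 103640.00 / 3880.00 = 26.71 in
y_c = 310400.00 / 3880.00 = 80.00 in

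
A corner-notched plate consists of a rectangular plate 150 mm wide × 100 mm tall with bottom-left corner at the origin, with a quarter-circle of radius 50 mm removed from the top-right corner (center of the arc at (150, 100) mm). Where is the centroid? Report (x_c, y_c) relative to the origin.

x_c = 66.90 mm, y_c = 45.67 mm

plate: A = 150 × 100 = 15000.00, centroid at (75.00, 50.00).
removed quarter-circle: A = −¼π·50² = -1963.50, centroid at (128.78, 78.78).
ΣA = 13036.50 mm²
ΣAx_c = (15000.00)(75.00) + (-1963.50)(128.78) = 872142.36 mm³
ΣAy_c = (15000.00)(50.00) + (-1963.50)(78.78) = 595317.13 mm³
x_c = 872142.36 / 13036.50 = 66.90 mm
y_c = 595317.13 / 13036.50 = 45.67 mm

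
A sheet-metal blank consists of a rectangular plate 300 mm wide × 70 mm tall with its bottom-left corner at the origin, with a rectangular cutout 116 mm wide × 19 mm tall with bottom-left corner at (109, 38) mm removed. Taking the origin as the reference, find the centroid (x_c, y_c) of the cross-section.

x_c = 148.01 mm, y_c = 33.53 mm

plate: A = 300 × 70 = 21000.00, centroid at (150.00, 35.00).
hole: A = −(116 × 19) = -2204.00, centroid at (167.00, 47.50).
ΣA = 18796.00 mm²
ΣAx_c = (21000.00)(150.00) + (-2204.00)(167.00) = 2781932.00 mm³
ΣAy_c = (21000.00)(35.00) + (-2204.00)(47.50) = 630310.00 mm³
x_c = 2781932.00 / 18796.00 = 148.01 mm
y_c = 630310.00 / 18796.00 = 33.53 mm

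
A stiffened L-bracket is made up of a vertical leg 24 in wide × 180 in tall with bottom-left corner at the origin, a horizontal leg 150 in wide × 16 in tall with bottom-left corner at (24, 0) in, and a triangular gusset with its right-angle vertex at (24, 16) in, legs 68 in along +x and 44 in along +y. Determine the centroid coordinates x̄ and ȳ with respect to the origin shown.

x̄ = 43.73 in, ȳ = 55.24 in

vertical leg: A = 24 × 180 = 4320.00, centroid at (12.00, 90.00).
horizontal leg: A = 150 × 16 = 2400.00, centroid at (99.00, 8.00).
gusset: A = ½·68·44 = 1496.00, centroid at (46.67, 30.67).
ΣA = 8216.00 in²
ΣAx̄ = (4320.00)(12.00) + (2400.00)(99.00) + (1496.00)(46.67) = 359253.33 in³
ΣAȳ = (4320.00)(90.00) + (2400.00)(8.00) + (1496.00)(30.67) = 453877.33 in³
x̄ = 359253.33 / 8216.00 = 43.73 in
ȳ = 453877.33 / 8216.00 = 55.24 in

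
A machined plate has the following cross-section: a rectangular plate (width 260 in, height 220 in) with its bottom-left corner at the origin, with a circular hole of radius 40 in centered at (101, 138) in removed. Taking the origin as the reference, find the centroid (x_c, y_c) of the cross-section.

Part | A | x̄ᵢ | ȳᵢ | A·x̄ᵢ | A·ȳᵢ
plate | 57200.00 | 130.00 | 110.00 | 7436000.00 | 6292000.00
hole | -5026.55 | 101.00 | 138.00 | -507681.37 | -693663.66
Σ | 52173.45 |  |  | 6928318.63 | 5598336.34
x_c = 6928318.63 / 52173.45 = 132.79 in
y_c = 5598336.34 / 52173.45 = 107.30 in

x_c = 132.79 in, y_c = 107.30 in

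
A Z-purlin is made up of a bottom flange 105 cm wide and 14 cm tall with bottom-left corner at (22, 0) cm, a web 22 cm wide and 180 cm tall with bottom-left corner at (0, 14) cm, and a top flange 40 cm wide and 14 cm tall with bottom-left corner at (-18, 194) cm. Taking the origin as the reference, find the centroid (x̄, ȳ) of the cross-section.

Part | A | x̄ᵢ | ȳᵢ | A·x̄ᵢ | A·ȳᵢ
bottom flange | 1470.00 | 74.50 | 7.00 | 109515.00 | 10290.00
web | 3960.00 | 11.00 | 104.00 | 43560.00 | 411840.00
top flange | 560.00 | 2.00 | 201.00 | 1120.00 | 112560.00
Σ | 5990.00 |  |  | 154195.00 | 534690.00
x̄ = 154195.00 / 5990.00 = 25.74 cm
ȳ = 534690.00 / 5990.00 = 89.26 cm

x̄ = 25.74 cm, ȳ = 89.26 cm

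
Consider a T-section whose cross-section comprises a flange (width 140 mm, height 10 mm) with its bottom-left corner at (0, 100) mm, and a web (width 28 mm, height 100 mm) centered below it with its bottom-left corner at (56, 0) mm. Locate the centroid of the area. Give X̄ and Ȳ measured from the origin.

X̄ = 70.00 mm, Ȳ = 68.33 mm

Part | A | x̄ᵢ | ȳᵢ | A·x̄ᵢ | A·ȳᵢ
web | 2800.00 | 70.00 | 50.00 | 196000.00 | 140000.00
flange | 1400.00 | 70.00 | 105.00 | 98000.00 | 147000.00
Σ | 4200.00 |  |  | 294000.00 | 287000.00
X̄ = 294000.00 / 4200.00 = 70.00 mm
Ȳ = 287000.00 / 4200.00 = 68.33 mm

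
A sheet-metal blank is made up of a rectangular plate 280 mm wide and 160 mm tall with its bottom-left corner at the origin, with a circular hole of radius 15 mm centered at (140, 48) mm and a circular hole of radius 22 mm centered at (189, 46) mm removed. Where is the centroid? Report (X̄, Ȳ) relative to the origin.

X̄ = 138.25 mm, Ȳ = 81.75 mm

plate: A = 280 × 160 = 44800.00, centroid at (140.00, 80.00).
hole 1: A = −π·15² = -706.86, centroid at (140.00, 48.00).
hole 2: A = −π·22² = -1520.53, centroid at (189.00, 46.00).
ΣA = 42572.61 mm², ΣAX̄ = 5885659.50 mm³, ΣAȲ = 3480126.38 mm³.
X̄ = 5885659.50/42572.61 = 138.25 mm; Ȳ = 3480126.38/42572.61 = 81.75 mm.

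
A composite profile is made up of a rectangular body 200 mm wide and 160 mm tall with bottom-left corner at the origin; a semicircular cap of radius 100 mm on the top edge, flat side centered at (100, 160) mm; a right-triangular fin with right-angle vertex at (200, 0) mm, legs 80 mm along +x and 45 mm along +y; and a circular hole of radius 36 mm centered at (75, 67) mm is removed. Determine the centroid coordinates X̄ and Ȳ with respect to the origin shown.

X̄ = 107.26 mm, Ȳ = 120.92 mm

Part | A | x̄ᵢ | ȳᵢ | A·x̄ᵢ | A·ȳᵢ
rectangular body | 32000.00 | 100.00 | 80.00 | 3200000.00 | 2560000.00
semicircular top | 15707.96 | 100.00 | 202.44 | 1570796.33 | 3179940.79
triangular fin | 1800.00 | 226.67 | 15.00 | 408000.00 | 27000.00
hole | -4071.50 | 75.00 | 67.00 | -305362.81 | -272790.77
Σ | 45436.46 |  |  | 4873433.52 | 5494150.02
X̄ = 4873433.52 / 45436.46 = 107.26 mm
Ȳ = 5494150.02 / 45436.46 = 120.92 mm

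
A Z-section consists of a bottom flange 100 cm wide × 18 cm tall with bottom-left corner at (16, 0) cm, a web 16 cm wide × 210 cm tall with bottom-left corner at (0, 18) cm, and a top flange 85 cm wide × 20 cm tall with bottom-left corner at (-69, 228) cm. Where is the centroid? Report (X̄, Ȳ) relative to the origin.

bottom flange: A = 100 × 18 = 1800.00, centroid at (66.00, 9.00).
web: A = 16 × 210 = 3360.00, centroid at (8.00, 123.00).
top flange: A = 85 × 20 = 1700.00, centroid at (-26.50, 238.00).
ΣA = 6860.00 cm², ΣAX̄ = 100630.00 cm³, ΣAȲ = 834080.00 cm³.
X̄ = 100630.00/6860.00 = 14.67 cm; Ȳ = 834080.00/6860.00 = 121.59 cm.

X̄ = 14.67 cm, Ȳ = 121.59 cm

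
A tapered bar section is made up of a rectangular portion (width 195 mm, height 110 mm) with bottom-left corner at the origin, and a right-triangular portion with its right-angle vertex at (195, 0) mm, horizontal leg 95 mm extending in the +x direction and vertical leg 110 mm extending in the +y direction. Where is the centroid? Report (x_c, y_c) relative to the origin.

x_c = 122.80 mm, y_c = 51.41 mm

Part | A | x̄ᵢ | ȳᵢ | A·x̄ᵢ | A·ȳᵢ
rectangular portion | 21450.00 | 97.50 | 55.00 | 2091375.00 | 1179750.00
triangular portion | 5225.00 | 226.67 | 36.67 | 1184333.33 | 191583.33
Σ | 26675.00 |  |  | 3275708.33 | 1371333.33
x_c = 3275708.33 / 26675.00 = 122.80 mm
y_c = 1371333.33 / 26675.00 = 51.41 mm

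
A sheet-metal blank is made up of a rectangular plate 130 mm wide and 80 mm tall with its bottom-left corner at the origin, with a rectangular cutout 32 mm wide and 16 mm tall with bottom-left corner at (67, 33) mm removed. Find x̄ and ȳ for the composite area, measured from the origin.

Part | A | x̄ᵢ | ȳᵢ | A·x̄ᵢ | A·ȳᵢ
plate | 10400.00 | 65.00 | 40.00 | 676000.00 | 416000.00
hole | -512.00 | 83.00 | 41.00 | -42496.00 | -20992.00
Σ | 9888.00 |  |  | 633504.00 | 395008.00
x̄ = 633504.00 / 9888.00 = 64.07 mm
ȳ = 395008.00 / 9888.00 = 39.95 mm

x̄ = 64.07 mm, ȳ = 39.95 mm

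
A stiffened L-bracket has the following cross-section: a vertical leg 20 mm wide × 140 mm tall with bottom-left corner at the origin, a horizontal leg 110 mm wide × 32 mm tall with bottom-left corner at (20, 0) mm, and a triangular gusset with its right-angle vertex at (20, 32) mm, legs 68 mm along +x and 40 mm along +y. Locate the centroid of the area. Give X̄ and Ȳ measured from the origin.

X̄ = 45.58 mm, Ȳ = 40.88 mm

vertical leg: A = 20 × 140 = 2800.00, centroid at (10.00, 70.00).
horizontal leg: A = 110 × 32 = 3520.00, centroid at (75.00, 16.00).
gusset: A = ½·68·40 = 1360.00, centroid at (42.67, 45.33).
ΣA = 7680.00 mm²
ΣAX̄ = (2800.00)(10.00) + (3520.00)(75.00) + (1360.00)(42.67) = 350026.67 mm³
ΣAȲ = (2800.00)(70.00) + (3520.00)(16.00) + (1360.00)(45.33) = 313973.33 mm³
X̄ = 350026.67 / 7680.00 = 45.58 mm
Ȳ = 313973.33 / 7680.00 = 40.88 mm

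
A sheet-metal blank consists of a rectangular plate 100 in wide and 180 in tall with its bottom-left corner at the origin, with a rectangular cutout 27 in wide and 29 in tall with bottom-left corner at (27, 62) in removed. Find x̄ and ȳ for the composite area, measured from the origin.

plate: A = 100 × 180 = 18000.00, centroid at (50.00, 90.00).
hole: A = −(27 × 29) = -783.00, centroid at (40.50, 76.50).
ΣA = 17217.00 in², ΣAx̄ = 868288.50 in³, ΣAȳ = 1560100.50 in³.
x̄ = 868288.50/17217.00 = 50.43 in; ȳ = 1560100.50/17217.00 = 90.61 in.

x̄ = 50.43 in, ȳ = 90.61 in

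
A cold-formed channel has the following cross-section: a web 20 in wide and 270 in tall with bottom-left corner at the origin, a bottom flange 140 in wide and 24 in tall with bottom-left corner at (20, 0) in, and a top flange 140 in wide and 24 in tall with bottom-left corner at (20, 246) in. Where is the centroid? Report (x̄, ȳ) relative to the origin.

x̄ = 54.36 in, ȳ = 135.00 in

Part | A | x̄ᵢ | ȳᵢ | A·x̄ᵢ | A·ȳᵢ
web | 5400.00 | 10.00 | 135.00 | 54000.00 | 729000.00
bottom flange | 3360.00 | 90.00 | 12.00 | 302400.00 | 40320.00
top flange | 3360.00 | 90.00 | 258.00 | 302400.00 | 866880.00
Σ | 12120.00 |  |  | 658800.00 | 1636200.00
x̄ = 658800.00 / 12120.00 = 54.36 in
ȳ = 1636200.00 / 12120.00 = 135.00 in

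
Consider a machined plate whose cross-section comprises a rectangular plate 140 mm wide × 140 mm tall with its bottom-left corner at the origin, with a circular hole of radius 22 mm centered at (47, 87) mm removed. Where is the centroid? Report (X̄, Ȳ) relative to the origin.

X̄ = 71.93 mm, Ȳ = 68.57 mm

plate: A = 140 × 140 = 19600.00, centroid at (70.00, 70.00).
hole: A = −π·22² = -1520.53, centroid at (47.00, 87.00).
ΣA = 18079.47 mm²
ΣAX̄ = (19600.00)(70.00) + (-1520.53)(47.00) = 1300535.05 mm³
ΣAȲ = (19600.00)(70.00) + (-1520.53)(87.00) = 1239713.82 mm³
X̄ = 1300535.05 / 18079.47 = 71.93 mm
Ȳ = 1239713.82 / 18079.47 = 68.57 mm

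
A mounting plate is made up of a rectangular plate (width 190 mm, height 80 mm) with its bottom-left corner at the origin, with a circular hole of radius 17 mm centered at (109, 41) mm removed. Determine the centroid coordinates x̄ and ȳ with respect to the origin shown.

x̄ = 94.11 mm, ȳ = 39.94 mm

Part | A | x̄ᵢ | ȳᵢ | A·x̄ᵢ | A·ȳᵢ
plate | 15200.00 | 95.00 | 40.00 | 1444000.00 | 608000.00
hole | -907.92 | 109.00 | 41.00 | -98963.31 | -37224.73
Σ | 14292.08 |  |  | 1345036.69 | 570775.27
x̄ = 1345036.69 / 14292.08 = 94.11 mm
ȳ = 570775.27 / 14292.08 = 39.94 mm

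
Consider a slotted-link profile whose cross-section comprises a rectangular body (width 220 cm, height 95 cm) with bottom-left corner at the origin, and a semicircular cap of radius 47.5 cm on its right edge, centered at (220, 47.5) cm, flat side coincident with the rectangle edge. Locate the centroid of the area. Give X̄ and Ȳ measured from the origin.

rectangular body: A = 220 × 95 = 20900.00, centroid at (110.00, 47.50).
semicircular end: A = ½π·47.5² = 3544.11, centroid at (240.16, 47.50).
ΣA = 24444.11 cm², ΣAX̄ = 3150151.94 cm³, ΣAȲ = 1161095.19 cm³.
X̄ = 3150151.94/24444.11 = 128.87 cm; Ȳ = 1161095.19/24444.11 = 47.50 cm.

X̄ = 128.87 cm, Ȳ = 47.50 cm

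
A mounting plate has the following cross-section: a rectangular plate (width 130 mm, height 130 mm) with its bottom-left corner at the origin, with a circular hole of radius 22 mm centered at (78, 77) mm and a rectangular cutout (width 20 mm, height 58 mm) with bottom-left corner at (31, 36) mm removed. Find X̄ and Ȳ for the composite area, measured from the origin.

X̄ = 65.57 mm, Ȳ = 63.72 mm

plate: A = 130 × 130 = 16900.00, centroid at (65.00, 65.00).
hole 1: A = −π·22² = -1520.53, centroid at (78.00, 77.00).
hole 2: A = −(20 × 58) = -1160.00, centroid at (41.00, 65.00).
ΣA = 14219.47 mm²
ΣAX̄ = (16900.00)(65.00) + (-1520.53)(78.00) + (-1160.00)(41.00) = 932338.59 mm³
ΣAȲ = (16900.00)(65.00) + (-1520.53)(77.00) + (-1160.00)(65.00) = 906019.12 mm³
X̄ = 932338.59 / 14219.47 = 65.57 mm
Ȳ = 906019.12 / 14219.47 = 63.72 mm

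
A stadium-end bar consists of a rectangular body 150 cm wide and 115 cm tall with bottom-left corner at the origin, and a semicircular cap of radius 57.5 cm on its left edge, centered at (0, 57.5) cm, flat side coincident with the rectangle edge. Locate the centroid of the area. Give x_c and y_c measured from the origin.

x_c = 52.00 cm, y_c = 57.50 cm

rectangular body: A = 150 × 115 = 17250.00, centroid at (75.00, 57.50).
semicircular end: A = ½π·57.5² = 5193.45, centroid at (-24.40, 57.50).
ΣA = 22443.45 cm²
ΣAx_c = (17250.00)(75.00) + (5193.45)(-24.40) = 1167010.42 cm³
ΣAy_c = (17250.00)(57.50) + (5193.45)(57.50) = 1290498.11 cm³
x_c = 1167010.42 / 22443.45 = 52.00 cm
y_c = 1290498.11 / 22443.45 = 57.50 cm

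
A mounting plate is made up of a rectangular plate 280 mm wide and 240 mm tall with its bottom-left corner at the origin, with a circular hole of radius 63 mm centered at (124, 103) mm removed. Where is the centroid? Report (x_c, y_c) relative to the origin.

x_c = 143.65 mm, y_c = 123.87 mm

Part | A | x̄ᵢ | ȳᵢ | A·x̄ᵢ | A·ȳᵢ
plate | 67200.00 | 140.00 | 120.00 | 9408000.00 | 8064000.00
hole | -12468.98 | 124.00 | 103.00 | -1546153.67 | -1284305.07
Σ | 54731.02 |  |  | 7861846.33 | 6779694.93
x_c = 7861846.33 / 54731.02 = 143.65 mm
y_c = 6779694.93 / 54731.02 = 123.87 mm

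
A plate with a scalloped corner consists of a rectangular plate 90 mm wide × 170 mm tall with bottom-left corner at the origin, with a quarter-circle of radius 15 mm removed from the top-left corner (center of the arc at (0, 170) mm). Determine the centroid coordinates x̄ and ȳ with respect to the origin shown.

plate: A = 90 × 170 = 15300.00, centroid at (45.00, 85.00).
removed quarter-circle: A = −¼π·15² = -176.71, centroid at (6.37, 163.63).
ΣA = 15123.29 mm²
ΣAx̄ = (15300.00)(45.00) + (-176.71)(6.37) = 687375.00 mm³
ΣAȳ = (15300.00)(85.00) + (-176.71)(163.63) = 1271583.52 mm³
x̄ = 687375.00 / 15123.29 = 45.45 mm
ȳ = 1271583.52 / 15123.29 = 84.08 mm

x̄ = 45.45 mm, ȳ = 84.08 mm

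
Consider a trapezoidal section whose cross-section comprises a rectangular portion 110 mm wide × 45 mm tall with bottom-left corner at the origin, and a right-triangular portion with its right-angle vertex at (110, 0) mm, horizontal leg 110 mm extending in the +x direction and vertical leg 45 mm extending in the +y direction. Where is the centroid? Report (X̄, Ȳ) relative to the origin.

rectangular portion: A = 110 × 45 = 4950.00, centroid at (55.00, 22.50).
triangular portion: A = ½·110·45 = 2475.00, centroid at (146.67, 15.00).
ΣA = 7425.00 mm², ΣAX̄ = 635250.00 mm³, ΣAȲ = 148500.00 mm³.
X̄ = 635250.00/7425.00 = 85.56 mm; Ȳ = 148500.00/7425.00 = 20.00 mm.

X̄ = 85.56 mm, Ȳ = 20.00 mm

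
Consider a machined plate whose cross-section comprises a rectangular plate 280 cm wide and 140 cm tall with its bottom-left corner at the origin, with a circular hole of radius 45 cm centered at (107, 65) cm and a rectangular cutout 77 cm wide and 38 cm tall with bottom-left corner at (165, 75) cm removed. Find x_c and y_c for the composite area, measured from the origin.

Part | A | x̄ᵢ | ȳᵢ | A·x̄ᵢ | A·ȳᵢ
plate | 39200.00 | 140.00 | 70.00 | 5488000.00 | 2744000.00
hole 1 | -6361.73 | 107.00 | 65.00 | -680704.59 | -413512.13
hole 2 | -2926.00 | 203.50 | 94.00 | -595441.00 | -275044.00
Σ | 29912.27 |  |  | 4211854.41 | 2055443.87
x_c = 4211854.41 / 29912.27 = 140.81 cm
y_c = 2055443.87 / 29912.27 = 68.72 cm

x_c = 140.81 cm, y_c = 68.72 cm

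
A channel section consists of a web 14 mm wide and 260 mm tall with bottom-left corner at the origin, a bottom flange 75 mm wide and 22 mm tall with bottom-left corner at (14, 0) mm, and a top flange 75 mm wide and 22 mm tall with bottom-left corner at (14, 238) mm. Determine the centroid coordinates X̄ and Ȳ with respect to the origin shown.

X̄ = 28.16 mm, Ȳ = 130.00 mm

web: A = 14 × 260 = 3640.00, centroid at (7.00, 130.00).
bottom flange: A = 75 × 22 = 1650.00, centroid at (51.50, 11.00).
top flange: A = 75 × 22 = 1650.00, centroid at (51.50, 249.00).
ΣA = 6940.00 mm²
ΣAX̄ = (3640.00)(7.00) + (1650.00)(51.50) + (1650.00)(51.50) = 195430.00 mm³
ΣAȲ = (3640.00)(130.00) + (1650.00)(11.00) + (1650.00)(249.00) = 902200.00 mm³
X̄ = 195430.00 / 6940.00 = 28.16 mm
Ȳ = 902200.00 / 6940.00 = 130.00 mm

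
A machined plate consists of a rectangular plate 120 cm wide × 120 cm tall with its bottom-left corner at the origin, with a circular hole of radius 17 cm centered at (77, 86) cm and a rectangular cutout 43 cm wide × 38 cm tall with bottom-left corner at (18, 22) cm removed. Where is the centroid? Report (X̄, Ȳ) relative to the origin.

Part | A | x̄ᵢ | ȳᵢ | A·x̄ᵢ | A·ȳᵢ
plate | 14400.00 | 60.00 | 60.00 | 864000.00 | 864000.00
hole 1 | -907.92 | 77.00 | 86.00 | -69909.86 | -78081.14
hole 2 | -1634.00 | 39.50 | 41.00 | -64543.00 | -66994.00
Σ | 11858.08 |  |  | 729547.14 | 718924.86
X̄ = 729547.14 / 11858.08 = 61.52 cm
Ȳ = 718924.86 / 11858.08 = 60.63 cm

X̄ = 61.52 cm, Ȳ = 60.63 cm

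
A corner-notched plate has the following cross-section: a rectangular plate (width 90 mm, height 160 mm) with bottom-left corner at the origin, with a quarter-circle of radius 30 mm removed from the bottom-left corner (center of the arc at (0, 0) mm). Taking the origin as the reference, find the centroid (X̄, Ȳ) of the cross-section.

plate: A = 90 × 160 = 14400.00, centroid at (45.00, 80.00).
removed quarter-circle: A = −¼π·30² = -706.86, centroid at (12.73, 12.73).
ΣA = 13693.14 mm²
ΣAX̄ = (14400.00)(45.00) + (-706.86)(12.73) = 639000.00 mm³
ΣAȲ = (14400.00)(80.00) + (-706.86)(12.73) = 1143000.00 mm³
X̄ = 639000.00 / 13693.14 = 46.67 mm
Ȳ = 1143000.00 / 13693.14 = 83.47 mm

X̄ = 46.67 mm, Ȳ = 83.47 mm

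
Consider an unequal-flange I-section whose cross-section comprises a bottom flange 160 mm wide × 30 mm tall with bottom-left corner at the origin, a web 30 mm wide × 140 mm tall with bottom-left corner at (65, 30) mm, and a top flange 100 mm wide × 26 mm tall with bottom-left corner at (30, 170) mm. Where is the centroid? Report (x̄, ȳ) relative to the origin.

bottom flange: A = 160 × 30 = 4800.00, centroid at (80.00, 15.00).
web: A = 30 × 140 = 4200.00, centroid at (80.00, 100.00).
top flange: A = 100 × 26 = 2600.00, centroid at (80.00, 183.00).
ΣA = 11600.00 mm²
ΣAx̄ = (4800.00)(80.00) + (4200.00)(80.00) + (2600.00)(80.00) = 928000.00 mm³
ΣAȳ = (4800.00)(15.00) + (4200.00)(100.00) + (2600.00)(183.00) = 967800.00 mm³
x̄ = 928000.00 / 11600.00 = 80.00 mm
ȳ = 967800.00 / 11600.00 = 83.43 mm

x̄ = 80.00 mm, ȳ = 83.43 mm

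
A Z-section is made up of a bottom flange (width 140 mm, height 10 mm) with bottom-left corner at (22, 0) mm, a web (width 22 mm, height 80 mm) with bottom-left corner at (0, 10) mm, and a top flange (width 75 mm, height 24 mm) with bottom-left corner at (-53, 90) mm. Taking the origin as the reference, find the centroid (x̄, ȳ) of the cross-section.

x̄ = 24.25 mm, ȳ = 56.17 mm

Part | A | x̄ᵢ | ȳᵢ | A·x̄ᵢ | A·ȳᵢ
bottom flange | 1400.00 | 92.00 | 5.00 | 128800.00 | 7000.00
web | 1760.00 | 11.00 | 50.00 | 19360.00 | 88000.00
top flange | 1800.00 | -15.50 | 102.00 | -27900.00 | 183600.00
Σ | 4960.00 |  |  | 120260.00 | 278600.00
x̄ = 120260.00 / 4960.00 = 24.25 mm
ȳ = 278600.00 / 4960.00 = 56.17 mm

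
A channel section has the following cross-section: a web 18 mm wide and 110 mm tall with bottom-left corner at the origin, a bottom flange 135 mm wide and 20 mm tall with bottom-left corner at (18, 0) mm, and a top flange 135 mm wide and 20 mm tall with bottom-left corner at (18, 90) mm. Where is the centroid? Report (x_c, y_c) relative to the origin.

Part | A | x̄ᵢ | ȳᵢ | A·x̄ᵢ | A·ȳᵢ
web | 1980.00 | 9.00 | 55.00 | 17820.00 | 108900.00
bottom flange | 2700.00 | 85.50 | 10.00 | 230850.00 | 27000.00
top flange | 2700.00 | 85.50 | 100.00 | 230850.00 | 270000.00
Σ | 7380.00 |  |  | 479520.00 | 405900.00
x_c = 479520.00 / 7380.00 = 64.98 mm
y_c = 405900.00 / 7380.00 = 55.00 mm

x_c = 64.98 mm, y_c = 55.00 mm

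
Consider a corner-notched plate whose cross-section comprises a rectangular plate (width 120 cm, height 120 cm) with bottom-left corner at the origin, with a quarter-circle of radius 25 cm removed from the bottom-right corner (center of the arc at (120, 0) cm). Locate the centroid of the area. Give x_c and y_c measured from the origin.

x_c = 58.26 cm, y_c = 61.74 cm

plate: A = 120 × 120 = 14400.00, centroid at (60.00, 60.00).
removed quarter-circle: A = −¼π·25² = -490.87, centroid at (109.39, 10.61).
ΣA = 13909.13 cm², ΣAx_c = 810303.47 cm³, ΣAy_c = 858791.67 cm³.
x_c = 810303.47/13909.13 = 58.26 cm; y_c = 858791.67/13909.13 = 61.74 cm.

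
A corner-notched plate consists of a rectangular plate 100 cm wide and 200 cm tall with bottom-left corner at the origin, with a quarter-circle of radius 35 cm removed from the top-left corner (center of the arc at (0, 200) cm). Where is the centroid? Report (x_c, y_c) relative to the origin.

plate: A = 100 × 200 = 20000.00, centroid at (50.00, 100.00).
removed quarter-circle: A = −¼π·35² = -962.11, centroid at (14.85, 185.15).
ΣA = 19037.89 cm², ΣAx_c = 985708.33 cm³, ΣAy_c = 1821869.12 cm³.
x_c = 985708.33/19037.89 = 51.78 cm; y_c = 1821869.12/19037.89 = 95.70 cm.

x_c = 51.78 cm, y_c = 95.70 cm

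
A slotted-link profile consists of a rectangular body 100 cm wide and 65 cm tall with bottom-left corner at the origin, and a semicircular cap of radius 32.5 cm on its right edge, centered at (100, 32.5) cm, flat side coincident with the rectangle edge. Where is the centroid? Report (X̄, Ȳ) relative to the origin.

X̄ = 62.97 cm, Ȳ = 32.50 cm

rectangular body: A = 100 × 65 = 6500.00, centroid at (50.00, 32.50).
semicircular end: A = ½π·32.5² = 1659.15, centroid at (113.79, 32.50).
ΣA = 8159.15 cm², ΣAX̄ = 513800.78 cm³, ΣAȲ = 265172.49 cm³.
X̄ = 513800.78/8159.15 = 62.97 cm; Ȳ = 265172.49/8159.15 = 32.50 cm.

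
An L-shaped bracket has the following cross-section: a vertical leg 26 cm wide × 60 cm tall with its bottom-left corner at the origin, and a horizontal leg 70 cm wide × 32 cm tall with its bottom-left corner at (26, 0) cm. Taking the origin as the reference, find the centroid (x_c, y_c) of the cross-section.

vertical leg: A = 26 × 60 = 1560.00, centroid at (13.00, 30.00).
horizontal leg: A = 70 × 32 = 2240.00, centroid at (61.00, 16.00).
ΣA = 3800.00 cm²
ΣAx_c = (1560.00)(13.00) + (2240.00)(61.00) = 156920.00 cm³
ΣAy_c = (1560.00)(30.00) + (2240.00)(16.00) = 82640.00 cm³
x_c = 156920.00 / 3800.00 = 41.29 cm
y_c = 82640.00 / 3800.00 = 21.75 cm

x_c = 41.29 cm, y_c = 21.75 cm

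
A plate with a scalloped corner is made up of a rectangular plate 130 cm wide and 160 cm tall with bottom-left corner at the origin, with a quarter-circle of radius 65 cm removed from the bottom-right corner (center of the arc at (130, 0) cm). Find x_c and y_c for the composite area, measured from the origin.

plate: A = 130 × 160 = 20800.00, centroid at (65.00, 80.00).
removed quarter-circle: A = −¼π·65² = -3318.31, centroid at (102.41, 27.59).
ΣA = 17481.69 cm², ΣAx_c = 1012161.73 cm³, ΣAy_c = 1572458.33 cm³.
x_c = 1012161.73/17481.69 = 57.90 cm; y_c = 1572458.33/17481.69 = 89.95 cm.

x_c = 57.90 cm, y_c = 89.95 cm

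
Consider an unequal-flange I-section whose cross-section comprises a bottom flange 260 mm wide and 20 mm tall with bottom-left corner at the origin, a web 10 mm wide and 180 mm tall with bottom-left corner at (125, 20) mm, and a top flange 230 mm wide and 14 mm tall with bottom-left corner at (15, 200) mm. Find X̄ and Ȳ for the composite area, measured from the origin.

bottom flange: A = 260 × 20 = 5200.00, centroid at (130.00, 10.00).
web: A = 10 × 180 = 1800.00, centroid at (130.00, 110.00).
top flange: A = 230 × 14 = 3220.00, centroid at (130.00, 207.00).
ΣA = 10220.00 mm², ΣAX̄ = 1328600.00 mm³, ΣAȲ = 916540.00 mm³.
X̄ = 1328600.00/10220.00 = 130.00 mm; Ȳ = 916540.00/10220.00 = 89.68 mm.

X̄ = 130.00 mm, Ȳ = 89.68 mm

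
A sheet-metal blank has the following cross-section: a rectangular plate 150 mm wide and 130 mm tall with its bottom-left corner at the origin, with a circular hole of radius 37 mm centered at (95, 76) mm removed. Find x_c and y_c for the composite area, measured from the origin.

plate: A = 150 × 130 = 19500.00, centroid at (75.00, 65.00).
hole: A = −π·37² = -4300.84, centroid at (95.00, 76.00).
ΣA = 15199.16 mm²
ΣAx_c = (19500.00)(75.00) + (-4300.84)(95.00) = 1053920.17 mm³
ΣAy_c = (19500.00)(65.00) + (-4300.84)(76.00) = 940636.13 mm³
x_c = 1053920.17 / 15199.16 = 69.34 mm
y_c = 940636.13 / 15199.16 = 61.89 mm

x_c = 69.34 mm, y_c = 61.89 mm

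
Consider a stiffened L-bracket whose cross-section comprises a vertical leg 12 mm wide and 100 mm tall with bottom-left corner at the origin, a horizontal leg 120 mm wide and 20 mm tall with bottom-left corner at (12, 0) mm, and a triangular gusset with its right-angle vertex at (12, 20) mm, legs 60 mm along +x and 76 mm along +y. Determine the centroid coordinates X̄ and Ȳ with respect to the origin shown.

X̄ = 43.02 mm, Ȳ = 31.86 mm

Part | A | x̄ᵢ | ȳᵢ | A·x̄ᵢ | A·ȳᵢ
vertical leg | 1200.00 | 6.00 | 50.00 | 7200.00 | 60000.00
horizontal leg | 2400.00 | 72.00 | 10.00 | 172800.00 | 24000.00
gusset | 2280.00 | 32.00 | 45.33 | 72960.00 | 103360.00
Σ | 5880.00 |  |  | 252960.00 | 187360.00
X̄ = 252960.00 / 5880.00 = 43.02 mm
Ȳ = 187360.00 / 5880.00 = 31.86 mm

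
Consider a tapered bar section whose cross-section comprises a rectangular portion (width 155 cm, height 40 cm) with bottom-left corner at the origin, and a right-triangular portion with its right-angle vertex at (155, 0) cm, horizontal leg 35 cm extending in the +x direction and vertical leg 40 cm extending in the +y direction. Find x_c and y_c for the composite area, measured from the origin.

rectangular portion: A = 155 × 40 = 6200.00, centroid at (77.50, 20.00).
triangular portion: A = ½·35·40 = 700.00, centroid at (166.67, 13.33).
ΣA = 6900.00 cm²
ΣAx_c = (6200.00)(77.50) + (700.00)(166.67) = 597166.67 cm³
ΣAy_c = (6200.00)(20.00) + (700.00)(13.33) = 133333.33 cm³
x_c = 597166.67 / 6900.00 = 86.55 cm
y_c = 133333.33 / 6900.00 = 19.32 cm

x_c = 86.55 cm, y_c = 19.32 cm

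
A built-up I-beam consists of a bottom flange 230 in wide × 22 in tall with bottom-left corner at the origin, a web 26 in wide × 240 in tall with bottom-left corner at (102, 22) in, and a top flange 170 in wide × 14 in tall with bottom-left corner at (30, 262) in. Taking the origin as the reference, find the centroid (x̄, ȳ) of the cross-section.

x̄ = 115.00 in, ȳ = 115.64 in

bottom flange: A = 230 × 22 = 5060.00, centroid at (115.00, 11.00).
web: A = 26 × 240 = 6240.00, centroid at (115.00, 142.00).
top flange: A = 170 × 14 = 2380.00, centroid at (115.00, 269.00).
ΣA = 13680.00 in², ΣAx̄ = 1573200.00 in³, ΣAȳ = 1581960.00 in³.
x̄ = 1573200.00/13680.00 = 115.00 in; ȳ = 1581960.00/13680.00 = 115.64 in.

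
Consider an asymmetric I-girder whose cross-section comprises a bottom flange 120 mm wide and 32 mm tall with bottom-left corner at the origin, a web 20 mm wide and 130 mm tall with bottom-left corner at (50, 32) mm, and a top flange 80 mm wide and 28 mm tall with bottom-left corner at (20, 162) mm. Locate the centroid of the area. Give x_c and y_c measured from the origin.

bottom flange: A = 120 × 32 = 3840.00, centroid at (60.00, 16.00).
web: A = 20 × 130 = 2600.00, centroid at (60.00, 97.00).
top flange: A = 80 × 28 = 2240.00, centroid at (60.00, 176.00).
ΣA = 8680.00 mm²
ΣAx_c = (3840.00)(60.00) + (2600.00)(60.00) + (2240.00)(60.00) = 520800.00 mm³
ΣAy_c = (3840.00)(16.00) + (2600.00)(97.00) + (2240.00)(176.00) = 707880.00 mm³
x_c = 520800.00 / 8680.00 = 60.00 mm
y_c = 707880.00 / 8680.00 = 81.55 mm

x_c = 60.00 mm, y_c = 81.55 mm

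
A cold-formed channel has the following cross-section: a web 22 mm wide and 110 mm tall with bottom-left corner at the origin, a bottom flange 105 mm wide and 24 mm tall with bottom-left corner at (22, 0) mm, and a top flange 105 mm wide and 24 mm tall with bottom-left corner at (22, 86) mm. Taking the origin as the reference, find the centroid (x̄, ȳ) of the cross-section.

web: A = 22 × 110 = 2420.00, centroid at (11.00, 55.00).
bottom flange: A = 105 × 24 = 2520.00, centroid at (74.50, 12.00).
top flange: A = 105 × 24 = 2520.00, centroid at (74.50, 98.00).
ΣA = 7460.00 mm², ΣAx̄ = 402100.00 mm³, ΣAȳ = 410300.00 mm³.
x̄ = 402100.00/7460.00 = 53.90 mm; ȳ = 410300.00/7460.00 = 55.00 mm.

x̄ = 53.90 mm, ȳ = 55.00 mm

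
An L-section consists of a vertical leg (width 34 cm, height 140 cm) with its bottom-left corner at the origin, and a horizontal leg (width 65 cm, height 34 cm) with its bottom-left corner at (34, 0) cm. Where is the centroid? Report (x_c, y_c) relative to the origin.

x_c = 32.70 cm, y_c = 53.20 cm

Part | A | x̄ᵢ | ȳᵢ | A·x̄ᵢ | A·ȳᵢ
vertical leg | 4760.00 | 17.00 | 70.00 | 80920.00 | 333200.00
horizontal leg | 2210.00 | 66.50 | 17.00 | 146965.00 | 37570.00
Σ | 6970.00 |  |  | 227885.00 | 370770.00
x_c = 227885.00 / 6970.00 = 32.70 cm
y_c = 370770.00 / 6970.00 = 53.20 cm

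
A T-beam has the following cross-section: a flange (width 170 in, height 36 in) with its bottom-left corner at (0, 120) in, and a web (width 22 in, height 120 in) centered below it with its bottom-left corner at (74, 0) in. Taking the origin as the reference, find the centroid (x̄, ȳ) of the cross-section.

web: A = 22 × 120 = 2640.00, centroid at (85.00, 60.00).
flange: A = 170 × 36 = 6120.00, centroid at (85.00, 138.00).
ΣA = 8760.00 in², ΣAx̄ = 744600.00 in³, ΣAȳ = 1002960.00 in³.
x̄ = 744600.00/8760.00 = 85.00 in; ȳ = 1002960.00/8760.00 = 114.49 in.

x̄ = 85.00 in, ȳ = 114.49 in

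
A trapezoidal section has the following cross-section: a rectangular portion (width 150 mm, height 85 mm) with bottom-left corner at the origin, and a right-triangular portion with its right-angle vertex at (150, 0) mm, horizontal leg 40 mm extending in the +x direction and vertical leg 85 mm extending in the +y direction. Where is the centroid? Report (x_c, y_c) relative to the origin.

x_c = 85.39 mm, y_c = 40.83 mm

rectangular portion: A = 150 × 85 = 12750.00, centroid at (75.00, 42.50).
triangular portion: A = ½·40·85 = 1700.00, centroid at (163.33, 28.33).
ΣA = 14450.00 mm², ΣAx_c = 1233916.67 mm³, ΣAy_c = 590041.67 mm³.
x_c = 1233916.67/14450.00 = 85.39 mm; y_c = 590041.67/14450.00 = 40.83 mm.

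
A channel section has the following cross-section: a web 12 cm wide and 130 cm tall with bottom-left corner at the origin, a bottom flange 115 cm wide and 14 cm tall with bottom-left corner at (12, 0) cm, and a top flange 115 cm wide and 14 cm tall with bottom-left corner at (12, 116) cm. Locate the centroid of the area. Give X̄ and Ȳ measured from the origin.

web: A = 12 × 130 = 1560.00, centroid at (6.00, 65.00).
bottom flange: A = 115 × 14 = 1610.00, centroid at (69.50, 7.00).
top flange: A = 115 × 14 = 1610.00, centroid at (69.50, 123.00).
ΣA = 4780.00 cm², ΣAX̄ = 233150.00 cm³, ΣAȲ = 310700.00 cm³.
X̄ = 233150.00/4780.00 = 48.78 cm; Ȳ = 310700.00/4780.00 = 65.00 cm.

X̄ = 48.78 cm, Ȳ = 65.00 cm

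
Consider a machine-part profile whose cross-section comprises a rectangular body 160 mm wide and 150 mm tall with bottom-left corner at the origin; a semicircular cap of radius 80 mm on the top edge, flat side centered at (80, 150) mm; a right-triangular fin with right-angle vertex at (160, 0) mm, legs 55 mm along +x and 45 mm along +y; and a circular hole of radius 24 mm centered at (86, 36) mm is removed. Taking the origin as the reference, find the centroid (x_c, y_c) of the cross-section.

x_c = 83.31 mm, y_c = 107.60 mm

Part | A | x̄ᵢ | ȳᵢ | A·x̄ᵢ | A·ȳᵢ
rectangular body | 24000.00 | 80.00 | 75.00 | 1920000.00 | 1800000.00
semicircular top | 10053.10 | 80.00 | 183.95 | 804247.72 | 1849297.81
triangular fin | 1237.50 | 178.33 | 15.00 | 220687.50 | 18562.50
hole | -1809.56 | 86.00 | 36.00 | -155621.93 | -65144.07
Σ | 33481.04 |  |  | 2789313.29 | 3602716.24
x_c = 2789313.29 / 33481.04 = 83.31 mm
y_c = 3602716.24 / 33481.04 = 107.60 mm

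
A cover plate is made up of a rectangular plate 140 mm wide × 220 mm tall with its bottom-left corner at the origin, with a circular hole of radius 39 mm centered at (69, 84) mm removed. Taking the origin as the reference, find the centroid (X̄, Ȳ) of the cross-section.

plate: A = 140 × 220 = 30800.00, centroid at (70.00, 110.00).
hole: A = −π·39² = -4778.36, centroid at (69.00, 84.00).
ΣA = 26021.64 mm², ΣAX̄ = 1826292.99 mm³, ΣAȲ = 2986617.56 mm³.
X̄ = 1826292.99/26021.64 = 70.18 mm; Ȳ = 2986617.56/26021.64 = 114.77 mm.

X̄ = 70.18 mm, Ȳ = 114.77 mm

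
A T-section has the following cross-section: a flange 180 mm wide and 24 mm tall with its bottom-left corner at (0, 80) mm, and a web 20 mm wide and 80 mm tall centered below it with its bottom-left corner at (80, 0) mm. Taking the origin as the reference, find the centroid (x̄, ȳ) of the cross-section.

Part | A | x̄ᵢ | ȳᵢ | A·x̄ᵢ | A·ȳᵢ
web | 1600.00 | 90.00 | 40.00 | 144000.00 | 64000.00
flange | 4320.00 | 90.00 | 92.00 | 388800.00 | 397440.00
Σ | 5920.00 |  |  | 532800.00 | 461440.00
x̄ = 532800.00 / 5920.00 = 90.00 mm
ȳ = 461440.00 / 5920.00 = 77.95 mm

x̄ = 90.00 mm, ȳ = 77.95 mm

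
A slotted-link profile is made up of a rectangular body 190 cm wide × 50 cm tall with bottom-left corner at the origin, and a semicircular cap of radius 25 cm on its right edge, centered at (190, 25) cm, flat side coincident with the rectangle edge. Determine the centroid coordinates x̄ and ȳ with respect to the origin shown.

rectangular body: A = 190 × 50 = 9500.00, centroid at (95.00, 25.00).
semicircular end: A = ½π·25² = 981.75, centroid at (200.61, 25.00).
ΣA = 10481.75 cm², ΣAx̄ = 1099448.73 cm³, ΣAȳ = 262043.69 cm³.
x̄ = 1099448.73/10481.75 = 104.89 cm; ȳ = 262043.69/10481.75 = 25.00 cm.

x̄ = 104.89 cm, ȳ = 25.00 cm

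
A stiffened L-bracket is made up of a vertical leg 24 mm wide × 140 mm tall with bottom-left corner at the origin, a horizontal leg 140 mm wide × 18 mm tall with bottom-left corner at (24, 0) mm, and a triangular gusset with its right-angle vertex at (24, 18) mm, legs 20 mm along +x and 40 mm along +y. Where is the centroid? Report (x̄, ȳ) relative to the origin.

x̄ = 46.09 mm, ȳ = 43.06 mm

vertical leg: A = 24 × 140 = 3360.00, centroid at (12.00, 70.00).
horizontal leg: A = 140 × 18 = 2520.00, centroid at (94.00, 9.00).
gusset: A = ½·20·40 = 400.00, centroid at (30.67, 31.33).
ΣA = 6280.00 mm²
ΣAx̄ = (3360.00)(12.00) + (2520.00)(94.00) + (400.00)(30.67) = 289466.67 mm³
ΣAȳ = (3360.00)(70.00) + (2520.00)(9.00) + (400.00)(31.33) = 270413.33 mm³
x̄ = 289466.67 / 6280.00 = 46.09 mm
ȳ = 270413.33 / 6280.00 = 43.06 mm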